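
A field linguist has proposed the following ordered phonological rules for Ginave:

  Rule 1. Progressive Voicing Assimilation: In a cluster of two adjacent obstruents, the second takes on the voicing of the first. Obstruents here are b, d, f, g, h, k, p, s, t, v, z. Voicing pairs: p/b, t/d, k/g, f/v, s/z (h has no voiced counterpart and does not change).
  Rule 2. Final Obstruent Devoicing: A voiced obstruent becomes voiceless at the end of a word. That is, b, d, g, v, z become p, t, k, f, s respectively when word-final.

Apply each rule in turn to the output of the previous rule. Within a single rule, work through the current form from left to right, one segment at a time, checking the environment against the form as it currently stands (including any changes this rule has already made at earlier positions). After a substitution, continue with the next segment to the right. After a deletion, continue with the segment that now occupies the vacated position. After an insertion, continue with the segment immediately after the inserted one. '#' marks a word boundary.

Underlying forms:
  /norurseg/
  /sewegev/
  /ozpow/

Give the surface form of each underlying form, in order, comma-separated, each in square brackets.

/norurseg/:
  Rule 1 Progressive Voicing Assimilation: no change — [norurseg]
  Rule 2 Final Obstruent Devoicing: [norurseg] → [norursek]
/sewegev/:
  Rule 1 Progressive Voicing Assimilation: no change — [sewegev]
  Rule 2 Final Obstruent Devoicing: [sewegev] → [sewegef]
/ozpow/:
  Rule 1 Progressive Voicing Assimilation: [ozpow] → [ozbow]
  Rule 2 Final Obstruent Devoicing: no change — [ozbow]

[norursek], [sewegef], [ozbow]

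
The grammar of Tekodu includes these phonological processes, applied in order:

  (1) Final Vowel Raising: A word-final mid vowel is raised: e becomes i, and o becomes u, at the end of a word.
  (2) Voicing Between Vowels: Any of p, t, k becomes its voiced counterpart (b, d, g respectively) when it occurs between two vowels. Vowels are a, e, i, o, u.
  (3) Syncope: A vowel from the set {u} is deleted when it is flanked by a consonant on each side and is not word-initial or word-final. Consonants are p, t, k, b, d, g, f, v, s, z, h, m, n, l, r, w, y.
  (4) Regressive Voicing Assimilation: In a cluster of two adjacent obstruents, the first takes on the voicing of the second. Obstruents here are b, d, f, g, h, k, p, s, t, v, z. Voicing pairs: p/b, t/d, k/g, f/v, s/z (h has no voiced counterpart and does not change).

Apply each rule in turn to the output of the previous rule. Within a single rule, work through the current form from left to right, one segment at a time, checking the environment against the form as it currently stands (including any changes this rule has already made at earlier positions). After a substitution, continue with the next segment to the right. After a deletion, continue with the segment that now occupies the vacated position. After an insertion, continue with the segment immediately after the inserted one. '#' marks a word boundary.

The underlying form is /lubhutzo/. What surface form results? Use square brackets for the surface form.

(1) Final Vowel Raising: [lubhutzo] → [lubhutzu]
(2) Voicing Between Vowels: no change — [lubhutzu]
(3) Syncope: [lubhutzu] → [lbhtzu]
(4) Regressive Voicing Assimilation: [lbhtzu] → [lphdzu]

[lphdzu]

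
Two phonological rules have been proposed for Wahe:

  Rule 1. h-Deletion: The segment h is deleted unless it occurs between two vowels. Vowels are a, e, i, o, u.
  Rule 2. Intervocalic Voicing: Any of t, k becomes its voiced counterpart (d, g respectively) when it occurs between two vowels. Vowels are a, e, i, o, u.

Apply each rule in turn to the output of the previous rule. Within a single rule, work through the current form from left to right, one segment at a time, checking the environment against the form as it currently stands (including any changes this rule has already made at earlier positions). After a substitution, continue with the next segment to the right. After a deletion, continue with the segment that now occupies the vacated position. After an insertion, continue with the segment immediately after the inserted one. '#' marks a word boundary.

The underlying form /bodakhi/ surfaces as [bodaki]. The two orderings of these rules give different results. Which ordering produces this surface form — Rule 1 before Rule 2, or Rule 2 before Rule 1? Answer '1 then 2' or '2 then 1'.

2 then 1

Order 1 then 2:
  1 h-Deletion: [bodakhi] → [bodaki]
  2 Intervocalic Voicing: [bodaki] → [bodagi]
  result: [bodagi]
Order 2 then 1:
  2 Intervocalic Voicing: no change — [bodakhi]
  1 h-Deletion: [bodakhi] → [bodaki]
  result: [bodaki]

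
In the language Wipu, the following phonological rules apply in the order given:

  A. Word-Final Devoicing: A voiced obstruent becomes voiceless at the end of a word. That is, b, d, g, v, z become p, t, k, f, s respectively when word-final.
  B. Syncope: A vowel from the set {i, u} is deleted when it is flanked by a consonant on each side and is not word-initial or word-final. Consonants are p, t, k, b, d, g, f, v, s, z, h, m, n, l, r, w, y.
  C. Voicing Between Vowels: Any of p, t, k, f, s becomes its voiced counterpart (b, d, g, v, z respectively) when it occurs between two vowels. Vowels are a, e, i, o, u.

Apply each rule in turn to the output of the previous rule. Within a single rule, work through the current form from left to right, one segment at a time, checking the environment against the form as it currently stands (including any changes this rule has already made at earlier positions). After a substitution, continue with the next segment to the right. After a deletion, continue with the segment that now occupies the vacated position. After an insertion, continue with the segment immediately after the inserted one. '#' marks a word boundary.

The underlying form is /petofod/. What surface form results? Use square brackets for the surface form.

A Word-Final Devoicing: [petofod] → [petofot]
B Syncope: no change — [petofot]
C Voicing Between Vowels: [petofot] → [pedovot]

[pedovot]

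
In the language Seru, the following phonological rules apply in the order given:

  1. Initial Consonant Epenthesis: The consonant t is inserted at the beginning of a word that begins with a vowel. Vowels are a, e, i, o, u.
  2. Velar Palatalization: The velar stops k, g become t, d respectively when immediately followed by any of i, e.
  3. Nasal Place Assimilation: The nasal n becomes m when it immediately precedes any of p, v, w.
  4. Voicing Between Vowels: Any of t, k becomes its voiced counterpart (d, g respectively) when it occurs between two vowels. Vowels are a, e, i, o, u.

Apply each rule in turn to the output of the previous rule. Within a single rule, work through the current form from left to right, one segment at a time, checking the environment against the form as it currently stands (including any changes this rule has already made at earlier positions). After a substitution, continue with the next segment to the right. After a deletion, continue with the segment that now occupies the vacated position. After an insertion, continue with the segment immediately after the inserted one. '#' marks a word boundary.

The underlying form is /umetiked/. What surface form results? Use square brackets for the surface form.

1 Initial Consonant Epenthesis: [umetiked] → [tumetiked]
2 Velar Palatalization: [tumetiked] → [tumetited]
3 Nasal Place Assimilation: no change — [tumetited]
4 Voicing Between Vowels: [tumetited] → [tumedided]

[tumedided]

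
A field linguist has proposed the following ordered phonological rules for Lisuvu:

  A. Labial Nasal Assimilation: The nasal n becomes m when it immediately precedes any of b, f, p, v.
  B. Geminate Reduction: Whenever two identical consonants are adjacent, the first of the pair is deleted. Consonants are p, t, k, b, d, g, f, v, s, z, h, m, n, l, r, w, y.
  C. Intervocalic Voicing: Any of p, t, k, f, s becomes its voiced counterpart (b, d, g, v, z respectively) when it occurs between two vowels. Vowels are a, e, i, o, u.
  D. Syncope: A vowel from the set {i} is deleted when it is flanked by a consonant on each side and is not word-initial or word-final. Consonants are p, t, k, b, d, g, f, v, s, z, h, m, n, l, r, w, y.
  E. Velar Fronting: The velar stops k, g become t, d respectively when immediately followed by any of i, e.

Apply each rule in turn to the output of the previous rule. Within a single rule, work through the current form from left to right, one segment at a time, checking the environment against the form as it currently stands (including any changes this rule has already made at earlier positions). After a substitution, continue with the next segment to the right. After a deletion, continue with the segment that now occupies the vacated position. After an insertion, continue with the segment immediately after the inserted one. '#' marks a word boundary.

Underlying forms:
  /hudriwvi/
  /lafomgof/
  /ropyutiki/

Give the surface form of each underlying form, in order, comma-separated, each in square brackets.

/hudriwvi/:
  A Labial Nasal Assimilation: no change — [hudriwvi]
  B Geminate Reduction: no change — [hudriwvi]
  C Intervocalic Voicing: no change — [hudriwvi]
  D Syncope: [hudriwvi] → [hudrwvi]
  E Velar Fronting: no change — [hudrwvi]
/lafomgof/:
  A Labial Nasal Assimilation: no change — [lafomgof]
  B Geminate Reduction: no change — [lafomgof]
  C Intervocalic Voicing: [lafomgof] → [lavomgof]
  D Syncope: no change — [lavomgof]
  E Velar Fronting: no change — [lavomgof]
/ropyutiki/:
  A Labial Nasal Assimilation: no change — [ropyutiki]
  B Geminate Reduction: no change — [ropyutiki]
  C Intervocalic Voicing: [ropyutiki] → [ropyudigi]
  D Syncope: [ropyudigi] → [ropyudgi]
  E Velar Fronting: [ropyudgi] → [ropyuddi]

[hudrwvi], [lavomgof], [ropyuddi]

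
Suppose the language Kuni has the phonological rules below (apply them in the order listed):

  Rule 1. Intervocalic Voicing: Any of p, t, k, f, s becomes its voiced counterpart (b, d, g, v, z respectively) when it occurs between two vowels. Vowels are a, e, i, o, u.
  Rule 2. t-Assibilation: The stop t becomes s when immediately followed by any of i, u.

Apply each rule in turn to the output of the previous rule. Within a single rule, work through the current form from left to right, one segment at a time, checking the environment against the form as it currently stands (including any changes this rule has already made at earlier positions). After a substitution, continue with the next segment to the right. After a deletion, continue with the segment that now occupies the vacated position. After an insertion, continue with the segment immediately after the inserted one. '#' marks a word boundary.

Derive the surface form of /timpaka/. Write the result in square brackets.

[simpaga]

Rule 1 Intervocalic Voicing: [timpaka] → [timpaga]
Rule 2 t-Assibilation: [timpaga] → [simpaga]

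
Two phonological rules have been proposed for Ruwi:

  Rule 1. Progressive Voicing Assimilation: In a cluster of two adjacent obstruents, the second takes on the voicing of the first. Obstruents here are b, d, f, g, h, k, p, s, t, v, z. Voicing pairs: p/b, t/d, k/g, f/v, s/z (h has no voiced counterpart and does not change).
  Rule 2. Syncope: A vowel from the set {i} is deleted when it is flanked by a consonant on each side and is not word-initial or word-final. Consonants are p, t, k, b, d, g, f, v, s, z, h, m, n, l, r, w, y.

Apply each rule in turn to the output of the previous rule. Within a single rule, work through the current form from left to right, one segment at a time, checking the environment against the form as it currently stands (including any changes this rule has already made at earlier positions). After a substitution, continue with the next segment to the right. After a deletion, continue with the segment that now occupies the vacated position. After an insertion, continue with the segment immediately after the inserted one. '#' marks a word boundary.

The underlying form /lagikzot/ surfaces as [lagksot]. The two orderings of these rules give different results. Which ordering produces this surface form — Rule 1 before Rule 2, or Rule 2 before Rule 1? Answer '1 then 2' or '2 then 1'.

1 then 2

Order 1 then 2:
  1 Progressive Voicing Assimilation: [lagikzot] → [lagiksot]
  2 Syncope: [lagiksot] → [lagksot]
  result: [lagksot]
Order 2 then 1:
  2 Syncope: [lagikzot] → [lagkzot]
  1 Progressive Voicing Assimilation: [lagkzot] → [laggzot]
  result: [laggzot]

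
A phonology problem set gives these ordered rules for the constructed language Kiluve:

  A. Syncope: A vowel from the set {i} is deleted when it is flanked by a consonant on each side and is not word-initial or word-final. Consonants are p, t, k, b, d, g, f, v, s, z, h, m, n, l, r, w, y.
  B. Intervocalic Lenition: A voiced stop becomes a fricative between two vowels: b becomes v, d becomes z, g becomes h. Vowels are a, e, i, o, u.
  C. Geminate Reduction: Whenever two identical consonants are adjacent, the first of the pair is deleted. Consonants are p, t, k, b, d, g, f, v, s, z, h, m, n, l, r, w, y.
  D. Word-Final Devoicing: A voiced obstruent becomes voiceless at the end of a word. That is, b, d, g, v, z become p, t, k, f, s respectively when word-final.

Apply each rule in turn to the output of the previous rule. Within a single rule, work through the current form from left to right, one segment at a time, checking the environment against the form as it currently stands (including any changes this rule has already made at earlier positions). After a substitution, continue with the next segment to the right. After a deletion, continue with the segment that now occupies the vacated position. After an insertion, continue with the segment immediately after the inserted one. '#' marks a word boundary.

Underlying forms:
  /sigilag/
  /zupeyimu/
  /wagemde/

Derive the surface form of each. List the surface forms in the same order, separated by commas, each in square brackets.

[sglak], [zupeymu], [wahemde]

/sigilag/:
  A Syncope: [sigilag] → [sglag]
  B Intervocalic Lenition: no change — [sglag]
  C Geminate Reduction: no change — [sglag]
  D Word-Final Devoicing: [sglag] → [sglak]
/zupeyimu/:
  A Syncope: [zupeyimu] → [zupeymu]
  B Intervocalic Lenition: no change — [zupeymu]
  C Geminate Reduction: no change — [zupeymu]
  D Word-Final Devoicing: no change — [zupeymu]
/wagemde/:
  A Syncope: no change — [wagemde]
  B Intervocalic Lenition: [wagemde] → [wahemde]
  C Geminate Reduction: no change — [wahemde]
  D Word-Final Devoicing: no change — [wahemde]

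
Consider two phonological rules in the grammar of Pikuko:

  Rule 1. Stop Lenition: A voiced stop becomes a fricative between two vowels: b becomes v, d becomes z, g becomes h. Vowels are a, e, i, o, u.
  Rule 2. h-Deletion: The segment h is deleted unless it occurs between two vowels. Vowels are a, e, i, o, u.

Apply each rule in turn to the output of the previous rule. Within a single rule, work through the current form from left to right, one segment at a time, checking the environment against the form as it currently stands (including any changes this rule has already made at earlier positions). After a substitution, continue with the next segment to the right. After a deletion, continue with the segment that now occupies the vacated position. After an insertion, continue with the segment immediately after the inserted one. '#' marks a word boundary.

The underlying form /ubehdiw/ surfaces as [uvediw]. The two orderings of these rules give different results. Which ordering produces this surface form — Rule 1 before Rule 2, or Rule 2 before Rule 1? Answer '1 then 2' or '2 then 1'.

Order 1 then 2:
  1 Stop Lenition: [ubehdiw] → [uvehdiw]
  2 h-Deletion: [uvehdiw] → [uvediw]
  result: [uvediw]
Order 2 then 1:
  2 h-Deletion: [ubehdiw] → [ubediw]
  1 Stop Lenition: [ubediw] → [uveziw]
  result: [uveziw]

1 then 2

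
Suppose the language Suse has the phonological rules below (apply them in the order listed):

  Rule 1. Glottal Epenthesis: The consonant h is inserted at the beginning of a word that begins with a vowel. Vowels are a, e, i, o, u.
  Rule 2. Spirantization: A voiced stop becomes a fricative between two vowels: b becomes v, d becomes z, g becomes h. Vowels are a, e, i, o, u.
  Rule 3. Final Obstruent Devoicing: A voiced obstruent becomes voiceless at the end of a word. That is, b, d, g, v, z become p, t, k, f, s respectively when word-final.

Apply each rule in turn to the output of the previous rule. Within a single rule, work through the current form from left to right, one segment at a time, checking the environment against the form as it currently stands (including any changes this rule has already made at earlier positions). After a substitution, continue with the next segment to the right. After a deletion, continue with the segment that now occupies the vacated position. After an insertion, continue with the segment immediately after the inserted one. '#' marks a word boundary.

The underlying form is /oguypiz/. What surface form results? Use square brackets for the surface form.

Rule 1 Glottal Epenthesis: [oguypiz] → [hoguypiz]
Rule 2 Spirantization: [hoguypiz] → [hohuypiz]
Rule 3 Final Obstruent Devoicing: [hohuypiz] → [hohuypis]

[hohuypis]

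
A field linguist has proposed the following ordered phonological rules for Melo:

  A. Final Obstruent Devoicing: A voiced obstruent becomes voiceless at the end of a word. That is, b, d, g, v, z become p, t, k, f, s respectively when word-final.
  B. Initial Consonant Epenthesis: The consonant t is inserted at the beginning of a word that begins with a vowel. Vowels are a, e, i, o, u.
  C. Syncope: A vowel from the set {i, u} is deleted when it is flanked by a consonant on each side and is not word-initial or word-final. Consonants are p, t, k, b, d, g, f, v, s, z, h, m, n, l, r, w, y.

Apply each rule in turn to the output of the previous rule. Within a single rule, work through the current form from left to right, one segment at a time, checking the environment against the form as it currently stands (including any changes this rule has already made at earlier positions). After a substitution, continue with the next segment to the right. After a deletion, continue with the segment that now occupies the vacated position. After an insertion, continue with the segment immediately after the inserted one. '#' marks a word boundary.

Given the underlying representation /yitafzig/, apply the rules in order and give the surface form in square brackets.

[ytafzk]

A Final Obstruent Devoicing: [yitafzig] → [yitafzik]
B Initial Consonant Epenthesis: no change — [yitafzik]
C Syncope: [yitafzik] → [ytafzk]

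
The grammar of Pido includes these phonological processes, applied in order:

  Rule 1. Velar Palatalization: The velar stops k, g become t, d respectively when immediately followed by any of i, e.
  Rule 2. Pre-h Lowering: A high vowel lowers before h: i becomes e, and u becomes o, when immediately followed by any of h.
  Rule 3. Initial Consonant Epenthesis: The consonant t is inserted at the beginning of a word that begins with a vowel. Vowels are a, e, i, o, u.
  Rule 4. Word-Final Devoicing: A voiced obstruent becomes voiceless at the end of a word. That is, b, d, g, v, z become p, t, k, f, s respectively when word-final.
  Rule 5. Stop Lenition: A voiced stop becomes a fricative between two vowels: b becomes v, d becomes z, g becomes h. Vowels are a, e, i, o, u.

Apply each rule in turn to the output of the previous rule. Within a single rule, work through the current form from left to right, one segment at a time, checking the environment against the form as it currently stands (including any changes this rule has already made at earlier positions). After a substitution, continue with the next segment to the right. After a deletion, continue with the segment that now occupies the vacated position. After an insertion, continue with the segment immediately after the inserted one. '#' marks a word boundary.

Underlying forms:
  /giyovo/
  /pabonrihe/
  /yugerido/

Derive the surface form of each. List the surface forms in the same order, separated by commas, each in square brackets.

/giyovo/:
  Rule 1 Velar Palatalization: [giyovo] → [diyovo]
  Rule 2 Pre-h Lowering: no change — [diyovo]
  Rule 3 Initial Consonant Epenthesis: no change — [diyovo]
  Rule 4 Word-Final Devoicing: no change — [diyovo]
  Rule 5 Stop Lenition: no change — [diyovo]
/pabonrihe/:
  Rule 1 Velar Palatalization: no change — [pabonrihe]
  Rule 2 Pre-h Lowering: [pabonrihe] → [pabonrehe]
  Rule 3 Initial Consonant Epenthesis: no change — [pabonrehe]
  Rule 4 Word-Final Devoicing: no change — [pabonrehe]
  Rule 5 Stop Lenition: [pabonrehe] → [pavonrehe]
/yugerido/:
  Rule 1 Velar Palatalization: [yugerido] → [yuderido]
  Rule 2 Pre-h Lowering: no change — [yuderido]
  Rule 3 Initial Consonant Epenthesis: no change — [yuderido]
  Rule 4 Word-Final Devoicing: no change — [yuderido]
  Rule 5 Stop Lenition: [yuderido] → [yuzerizo]

[diyovo], [pavonrehe], [yuzerizo]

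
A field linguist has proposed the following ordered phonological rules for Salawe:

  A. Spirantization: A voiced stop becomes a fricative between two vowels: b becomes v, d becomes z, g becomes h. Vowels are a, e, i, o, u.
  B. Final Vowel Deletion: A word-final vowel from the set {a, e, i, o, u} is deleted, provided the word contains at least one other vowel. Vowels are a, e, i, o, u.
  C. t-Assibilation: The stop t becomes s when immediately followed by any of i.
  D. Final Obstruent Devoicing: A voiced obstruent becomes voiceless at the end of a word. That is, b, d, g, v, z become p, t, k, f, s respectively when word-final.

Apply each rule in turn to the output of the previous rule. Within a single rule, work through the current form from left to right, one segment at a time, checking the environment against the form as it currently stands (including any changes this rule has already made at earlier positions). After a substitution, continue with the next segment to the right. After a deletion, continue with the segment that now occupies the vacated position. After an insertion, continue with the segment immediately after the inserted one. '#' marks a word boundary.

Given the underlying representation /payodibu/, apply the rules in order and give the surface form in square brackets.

A Spirantization: [payodibu] → [payozivu]
B Final Vowel Deletion: [payozivu] → [payoziv]
C t-Assibilation: no change — [payoziv]
D Final Obstruent Devoicing: [payoziv] → [payozif]

[payozif]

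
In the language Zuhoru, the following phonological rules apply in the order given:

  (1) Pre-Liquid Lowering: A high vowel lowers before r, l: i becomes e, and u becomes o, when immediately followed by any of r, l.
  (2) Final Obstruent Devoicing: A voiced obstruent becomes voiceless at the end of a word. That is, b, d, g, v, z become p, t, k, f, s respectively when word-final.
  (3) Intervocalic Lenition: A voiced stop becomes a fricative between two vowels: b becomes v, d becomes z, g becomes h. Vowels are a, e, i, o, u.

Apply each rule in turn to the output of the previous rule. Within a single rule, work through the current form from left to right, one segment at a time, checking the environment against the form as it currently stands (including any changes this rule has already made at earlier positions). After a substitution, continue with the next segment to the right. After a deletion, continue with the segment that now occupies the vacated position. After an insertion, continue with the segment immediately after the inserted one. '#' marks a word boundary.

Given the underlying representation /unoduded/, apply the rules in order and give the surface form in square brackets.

[unozuzet]

(1) Pre-Liquid Lowering: no change — [unoduded]
(2) Final Obstruent Devoicing: [unoduded] → [unodudet]
(3) Intervocalic Lenition: [unodudet] → [unozuzet]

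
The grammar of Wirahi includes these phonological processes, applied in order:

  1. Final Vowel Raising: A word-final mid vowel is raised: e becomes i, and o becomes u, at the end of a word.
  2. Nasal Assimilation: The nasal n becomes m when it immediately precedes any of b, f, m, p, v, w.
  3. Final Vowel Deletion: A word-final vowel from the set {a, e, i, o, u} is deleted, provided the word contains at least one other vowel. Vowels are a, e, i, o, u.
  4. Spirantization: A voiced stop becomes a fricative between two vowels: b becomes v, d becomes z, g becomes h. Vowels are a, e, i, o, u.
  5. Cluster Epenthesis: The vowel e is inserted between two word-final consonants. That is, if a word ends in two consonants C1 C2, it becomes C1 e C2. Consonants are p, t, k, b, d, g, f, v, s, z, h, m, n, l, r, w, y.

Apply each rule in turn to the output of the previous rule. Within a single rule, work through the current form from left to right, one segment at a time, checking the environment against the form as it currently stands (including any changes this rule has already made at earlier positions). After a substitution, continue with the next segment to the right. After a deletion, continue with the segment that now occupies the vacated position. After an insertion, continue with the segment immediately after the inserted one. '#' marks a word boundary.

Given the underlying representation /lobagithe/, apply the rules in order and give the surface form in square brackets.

[lovahiteh]

1 Final Vowel Raising: [lobagithe] → [lobagithi]
2 Nasal Assimilation: no change — [lobagithi]
3 Final Vowel Deletion: [lobagithi] → [lobagith]
4 Spirantization: [lobagith] → [lovahith]
5 Cluster Epenthesis: [lovahith] → [lovahiteh]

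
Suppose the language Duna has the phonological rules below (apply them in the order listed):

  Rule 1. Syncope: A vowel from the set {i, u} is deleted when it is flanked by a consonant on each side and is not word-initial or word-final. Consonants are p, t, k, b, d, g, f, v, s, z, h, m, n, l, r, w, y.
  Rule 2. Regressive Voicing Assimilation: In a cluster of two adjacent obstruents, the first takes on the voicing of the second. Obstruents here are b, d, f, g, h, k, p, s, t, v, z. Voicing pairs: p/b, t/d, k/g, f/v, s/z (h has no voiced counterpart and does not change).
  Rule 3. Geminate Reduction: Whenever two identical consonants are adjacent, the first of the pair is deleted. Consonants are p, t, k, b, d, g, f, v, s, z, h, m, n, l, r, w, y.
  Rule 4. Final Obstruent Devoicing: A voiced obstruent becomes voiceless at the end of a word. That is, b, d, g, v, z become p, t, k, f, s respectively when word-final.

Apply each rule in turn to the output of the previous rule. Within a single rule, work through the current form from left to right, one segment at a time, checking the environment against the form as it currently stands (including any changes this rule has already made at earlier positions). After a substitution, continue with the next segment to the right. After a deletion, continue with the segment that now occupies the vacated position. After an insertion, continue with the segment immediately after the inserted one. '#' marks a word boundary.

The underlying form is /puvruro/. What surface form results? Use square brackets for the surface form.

[bvro]

Rule 1 Syncope: [puvruro] → [pvrro]
Rule 2 Regressive Voicing Assimilation: [pvrro] → [bvrro]
Rule 3 Geminate Reduction: [bvrro] → [bvro]
Rule 4 Final Obstruent Devoicing: no change — [bvro]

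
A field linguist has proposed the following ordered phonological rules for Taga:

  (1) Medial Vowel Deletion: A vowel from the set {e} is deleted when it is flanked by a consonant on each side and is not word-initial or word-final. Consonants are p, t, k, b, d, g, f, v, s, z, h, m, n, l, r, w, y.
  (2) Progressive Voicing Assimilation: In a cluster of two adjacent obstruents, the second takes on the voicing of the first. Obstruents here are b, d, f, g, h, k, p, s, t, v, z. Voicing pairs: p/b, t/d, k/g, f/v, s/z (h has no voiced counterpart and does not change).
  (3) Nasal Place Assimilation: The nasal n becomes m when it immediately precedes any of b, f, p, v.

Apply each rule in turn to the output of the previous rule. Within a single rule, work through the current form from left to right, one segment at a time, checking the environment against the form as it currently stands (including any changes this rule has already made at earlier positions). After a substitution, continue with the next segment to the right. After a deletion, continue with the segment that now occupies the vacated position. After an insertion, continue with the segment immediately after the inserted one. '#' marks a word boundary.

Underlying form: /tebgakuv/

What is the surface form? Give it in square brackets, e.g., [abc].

[tpkakuv]

(1) Medial Vowel Deletion: [tebgakuv] → [tbgakuv]
(2) Progressive Voicing Assimilation: [tbgakuv] → [tpkakuv]
(3) Nasal Place Assimilation: no change — [tpkakuv]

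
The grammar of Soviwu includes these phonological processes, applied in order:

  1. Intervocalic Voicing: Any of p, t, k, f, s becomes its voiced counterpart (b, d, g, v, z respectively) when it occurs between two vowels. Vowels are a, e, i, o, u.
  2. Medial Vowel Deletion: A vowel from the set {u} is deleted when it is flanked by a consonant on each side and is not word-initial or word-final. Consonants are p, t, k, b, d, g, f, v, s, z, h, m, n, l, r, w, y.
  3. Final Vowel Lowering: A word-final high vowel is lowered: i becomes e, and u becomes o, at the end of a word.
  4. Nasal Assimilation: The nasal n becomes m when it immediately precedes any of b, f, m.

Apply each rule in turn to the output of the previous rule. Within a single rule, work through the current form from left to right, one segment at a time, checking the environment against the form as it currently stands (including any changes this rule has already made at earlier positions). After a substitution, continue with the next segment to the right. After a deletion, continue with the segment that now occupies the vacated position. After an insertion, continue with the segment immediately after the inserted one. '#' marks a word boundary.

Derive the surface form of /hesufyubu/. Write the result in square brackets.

1 Intervocalic Voicing: [hesufyubu] → [hezufyubu]
2 Medial Vowel Deletion: [hezufyubu] → [hezfybu]
3 Final Vowel Lowering: [hezfybu] → [hezfybo]
4 Nasal Assimilation: no change — [hezfybo]

[hezfybo]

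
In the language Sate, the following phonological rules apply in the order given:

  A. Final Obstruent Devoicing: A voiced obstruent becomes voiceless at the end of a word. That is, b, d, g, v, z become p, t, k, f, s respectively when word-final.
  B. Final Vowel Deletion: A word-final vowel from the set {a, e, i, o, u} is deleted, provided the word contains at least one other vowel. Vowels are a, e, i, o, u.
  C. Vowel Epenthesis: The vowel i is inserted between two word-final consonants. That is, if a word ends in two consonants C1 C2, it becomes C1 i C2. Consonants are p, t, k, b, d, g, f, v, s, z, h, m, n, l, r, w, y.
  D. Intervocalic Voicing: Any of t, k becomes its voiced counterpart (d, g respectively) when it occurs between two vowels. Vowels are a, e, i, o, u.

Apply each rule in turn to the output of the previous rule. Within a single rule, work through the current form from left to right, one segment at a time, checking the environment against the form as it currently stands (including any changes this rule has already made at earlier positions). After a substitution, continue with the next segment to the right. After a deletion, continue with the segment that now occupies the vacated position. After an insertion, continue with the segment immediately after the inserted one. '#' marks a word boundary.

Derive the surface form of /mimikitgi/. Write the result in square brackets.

[mimigidig]

A Final Obstruent Devoicing: no change — [mimikitgi]
B Final Vowel Deletion: [mimikitgi] → [mimikitg]
C Vowel Epenthesis: [mimikitg] → [mimikitig]
D Intervocalic Voicing: [mimikitig] → [mimigidig]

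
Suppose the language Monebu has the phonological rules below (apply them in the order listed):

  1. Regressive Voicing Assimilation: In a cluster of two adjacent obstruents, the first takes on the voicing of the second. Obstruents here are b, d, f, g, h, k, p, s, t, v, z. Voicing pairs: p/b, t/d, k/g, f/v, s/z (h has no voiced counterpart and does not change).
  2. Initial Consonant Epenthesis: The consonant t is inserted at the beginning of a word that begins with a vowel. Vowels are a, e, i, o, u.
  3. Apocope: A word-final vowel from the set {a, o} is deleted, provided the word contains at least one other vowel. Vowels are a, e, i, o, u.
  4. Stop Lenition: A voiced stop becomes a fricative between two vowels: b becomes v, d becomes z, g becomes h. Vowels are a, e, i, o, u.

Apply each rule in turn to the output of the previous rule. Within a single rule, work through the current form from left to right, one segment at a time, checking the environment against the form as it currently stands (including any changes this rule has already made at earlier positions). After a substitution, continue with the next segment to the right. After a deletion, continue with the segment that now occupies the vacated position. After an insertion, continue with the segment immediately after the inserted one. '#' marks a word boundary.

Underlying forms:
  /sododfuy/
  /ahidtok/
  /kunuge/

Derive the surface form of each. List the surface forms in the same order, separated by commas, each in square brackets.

[sozotfuy], [tahittok], [kunuhe]

/sododfuy/:
  1 Regressive Voicing Assimilation: [sododfuy] → [sodotfuy]
  2 Initial Consonant Epenthesis: no change — [sodotfuy]
  3 Apocope: no change — [sodotfuy]
  4 Stop Lenition: [sodotfuy] → [sozotfuy]
/ahidtok/:
  1 Regressive Voicing Assimilation: [ahidtok] → [ahittok]
  2 Initial Consonant Epenthesis: [ahittok] → [tahittok]
  3 Apocope: no change — [tahittok]
  4 Stop Lenition: no change — [tahittok]
/kunuge/:
  1 Regressive Voicing Assimilation: no change — [kunuge]
  2 Initial Consonant Epenthesis: no change — [kunuge]
  3 Apocope: no change — [kunuge]
  4 Stop Lenition: [kunuge] → [kunuhe]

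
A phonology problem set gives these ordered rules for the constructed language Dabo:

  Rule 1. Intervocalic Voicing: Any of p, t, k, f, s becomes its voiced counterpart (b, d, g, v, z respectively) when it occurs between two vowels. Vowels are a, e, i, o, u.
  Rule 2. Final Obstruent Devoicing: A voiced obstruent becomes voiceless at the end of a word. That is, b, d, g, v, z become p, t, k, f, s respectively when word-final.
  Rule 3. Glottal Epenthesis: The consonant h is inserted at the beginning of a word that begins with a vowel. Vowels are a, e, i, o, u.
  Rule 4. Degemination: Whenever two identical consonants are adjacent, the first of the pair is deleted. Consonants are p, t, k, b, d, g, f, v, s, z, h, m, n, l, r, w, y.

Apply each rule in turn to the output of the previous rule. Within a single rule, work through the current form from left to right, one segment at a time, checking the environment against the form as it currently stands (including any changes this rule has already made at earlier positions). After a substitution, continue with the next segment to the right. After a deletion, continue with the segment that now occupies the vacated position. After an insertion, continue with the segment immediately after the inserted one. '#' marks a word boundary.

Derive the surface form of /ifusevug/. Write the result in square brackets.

[hivuzevuk]

Rule 1 Intervocalic Voicing: [ifusevug] → [ivuzevug]
Rule 2 Final Obstruent Devoicing: [ivuzevug] → [ivuzevuk]
Rule 3 Glottal Epenthesis: [ivuzevuk] → [hivuzevuk]
Rule 4 Degemination: no change — [hivuzevuk]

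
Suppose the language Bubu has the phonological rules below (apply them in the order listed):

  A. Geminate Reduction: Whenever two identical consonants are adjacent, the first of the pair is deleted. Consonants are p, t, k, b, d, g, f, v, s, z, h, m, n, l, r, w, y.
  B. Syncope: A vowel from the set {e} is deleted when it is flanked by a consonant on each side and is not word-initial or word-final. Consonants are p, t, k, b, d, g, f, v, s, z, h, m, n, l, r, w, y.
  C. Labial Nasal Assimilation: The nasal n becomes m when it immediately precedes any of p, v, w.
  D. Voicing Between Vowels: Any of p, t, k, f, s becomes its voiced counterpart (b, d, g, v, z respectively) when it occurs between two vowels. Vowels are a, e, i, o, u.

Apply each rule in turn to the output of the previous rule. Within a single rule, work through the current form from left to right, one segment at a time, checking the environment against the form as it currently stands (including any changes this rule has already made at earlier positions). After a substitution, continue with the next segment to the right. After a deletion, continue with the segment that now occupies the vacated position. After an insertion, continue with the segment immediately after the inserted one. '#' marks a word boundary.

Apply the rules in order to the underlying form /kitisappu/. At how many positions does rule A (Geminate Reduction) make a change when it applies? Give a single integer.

1

A Geminate Reduction: [kitisappu] → [kitisapu]
B Syncope: no change — [kitisapu]
C Labial Nasal Assimilation: no change — [kitisapu]
D Voicing Between Vowels: [kitisapu] → [kidizabu]
Rule A changed 1 position(s).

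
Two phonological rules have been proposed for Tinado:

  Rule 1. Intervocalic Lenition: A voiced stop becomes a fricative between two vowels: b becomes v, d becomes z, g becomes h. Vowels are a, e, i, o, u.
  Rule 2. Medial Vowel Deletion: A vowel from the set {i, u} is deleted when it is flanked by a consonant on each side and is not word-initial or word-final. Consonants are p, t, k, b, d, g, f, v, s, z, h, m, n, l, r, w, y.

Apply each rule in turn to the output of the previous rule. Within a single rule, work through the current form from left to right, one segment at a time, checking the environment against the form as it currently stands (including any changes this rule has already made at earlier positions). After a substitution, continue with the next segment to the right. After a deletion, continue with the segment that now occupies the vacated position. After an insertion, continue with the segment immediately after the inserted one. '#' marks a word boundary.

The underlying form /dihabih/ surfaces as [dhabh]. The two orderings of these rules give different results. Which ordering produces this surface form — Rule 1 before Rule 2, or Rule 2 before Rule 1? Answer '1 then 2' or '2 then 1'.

2 then 1

Order 1 then 2:
  1 Intervocalic Lenition: [dihabih] → [dihavih]
  2 Medial Vowel Deletion: [dihavih] → [dhavh]
  result: [dhavh]
Order 2 then 1:
  2 Medial Vowel Deletion: [dihabih] → [dhabh]
  1 Intervocalic Lenition: no change — [dhabh]
  result: [dhabh]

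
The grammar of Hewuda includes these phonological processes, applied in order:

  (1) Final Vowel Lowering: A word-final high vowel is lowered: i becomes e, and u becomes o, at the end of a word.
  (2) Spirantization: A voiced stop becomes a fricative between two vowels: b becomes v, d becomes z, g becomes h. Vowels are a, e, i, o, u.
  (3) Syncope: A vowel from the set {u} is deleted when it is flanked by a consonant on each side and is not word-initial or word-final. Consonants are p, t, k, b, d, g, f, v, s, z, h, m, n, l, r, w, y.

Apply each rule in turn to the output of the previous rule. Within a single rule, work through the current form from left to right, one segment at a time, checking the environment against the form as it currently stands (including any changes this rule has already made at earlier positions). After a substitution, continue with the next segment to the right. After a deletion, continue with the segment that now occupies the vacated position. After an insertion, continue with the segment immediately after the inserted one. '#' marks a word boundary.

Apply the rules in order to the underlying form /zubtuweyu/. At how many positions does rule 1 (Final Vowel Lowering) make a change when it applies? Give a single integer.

1

(1) Final Vowel Lowering: [zubtuweyu] → [zubtuweyo]
(2) Spirantization: no change — [zubtuweyo]
(3) Syncope: [zubtuweyo] → [zbtweyo]
Rule 1 changed 1 position(s).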